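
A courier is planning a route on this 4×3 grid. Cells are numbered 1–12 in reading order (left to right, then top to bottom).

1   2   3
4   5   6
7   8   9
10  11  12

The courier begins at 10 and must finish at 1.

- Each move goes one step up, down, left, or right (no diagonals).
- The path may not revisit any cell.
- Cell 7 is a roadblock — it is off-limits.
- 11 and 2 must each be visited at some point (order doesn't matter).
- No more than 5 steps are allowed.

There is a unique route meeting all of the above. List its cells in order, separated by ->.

10 -> 11 -> 8 -> 5 -> 2 -> 1

The 5-move cap with required stops at 11, 2 leaves no slack for detours.
Route from 10: right to 11, 3× up (reaching 2), left to 1 — 5 moves in all.
Check: all required cells visited; 5 ≤ 5 moves.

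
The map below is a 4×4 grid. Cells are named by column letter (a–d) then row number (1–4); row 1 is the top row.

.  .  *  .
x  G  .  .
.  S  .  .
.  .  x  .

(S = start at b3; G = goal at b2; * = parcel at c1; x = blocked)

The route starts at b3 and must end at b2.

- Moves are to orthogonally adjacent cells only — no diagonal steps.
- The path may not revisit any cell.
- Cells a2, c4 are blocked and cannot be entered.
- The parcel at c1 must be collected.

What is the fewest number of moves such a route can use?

5

Any route passes through c1 somewhere between b3 and b2. Summing Manhattan distances along the two legs (b3 → c1 → b2) gives a lower bound of 3 + 2 = 5 moves.
A route of 5 moves achieves this: b3 → c3 → c2 → c1 → b1 → b2.
Since 5 matches the lower bound, it is optimal.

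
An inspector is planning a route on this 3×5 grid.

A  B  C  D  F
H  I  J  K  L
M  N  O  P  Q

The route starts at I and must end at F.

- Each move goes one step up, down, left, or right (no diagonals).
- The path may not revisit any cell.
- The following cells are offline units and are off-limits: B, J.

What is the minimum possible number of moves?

6

The Manhattan distance from I to F is |2−1| + |2−5| = 4, so at least 4 moves are needed.
That bound ignores the blocked cells. Measuring each leg by the fewest moves that actually steer around them (I→F: 6) raises the lower bound to 6.
A route of 6 moves exists: I → N → O → P → K → D → F.
Since 6 matches that lower bound, it is optimal.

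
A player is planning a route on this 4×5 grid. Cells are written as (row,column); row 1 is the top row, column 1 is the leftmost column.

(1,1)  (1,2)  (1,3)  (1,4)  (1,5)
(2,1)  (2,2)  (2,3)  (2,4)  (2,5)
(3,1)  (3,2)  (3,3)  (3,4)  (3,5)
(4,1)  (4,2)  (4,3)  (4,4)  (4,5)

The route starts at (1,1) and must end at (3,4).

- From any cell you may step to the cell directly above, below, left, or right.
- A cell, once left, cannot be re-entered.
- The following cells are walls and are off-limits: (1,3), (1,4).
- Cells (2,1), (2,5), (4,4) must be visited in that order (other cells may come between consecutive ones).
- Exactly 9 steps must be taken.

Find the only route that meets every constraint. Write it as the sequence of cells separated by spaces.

The waypoints must appear in the order (2,1), (2,5), (4,4), with no cell reused.
Route from (1,1): down to (2,1), 4× right (reaching (2,5)), 2× down (reaching (4,5)), left to (4,4), up to (3,4) — 9 moves in all.
Check: order respected ((2,1) at step 1, (2,5) at step 5, (4,4) at step 8); 9 moves as required.

(1,1) (2,1) (2,2) (2,3) (2,4) (2,5) (3,5) (4,5) (4,4) (3,4)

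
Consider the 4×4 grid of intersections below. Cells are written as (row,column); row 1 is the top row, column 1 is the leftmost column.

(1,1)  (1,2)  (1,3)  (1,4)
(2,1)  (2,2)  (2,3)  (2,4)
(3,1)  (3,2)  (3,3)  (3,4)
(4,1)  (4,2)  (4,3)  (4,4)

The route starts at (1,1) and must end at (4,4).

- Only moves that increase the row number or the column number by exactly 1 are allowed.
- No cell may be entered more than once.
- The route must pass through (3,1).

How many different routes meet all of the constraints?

A right/down-only route from (1,1) to (4,4) makes exactly 3 down-moves and 3 right-moves in some order.
With no other constraints that would be C(6,3) = 20 routes.
Split at (3,1) and multiply the segment counts: (1,1)→(3,1): 1; (3,1)→(4,4): 4; product = 4.
That gives 4 routes.

4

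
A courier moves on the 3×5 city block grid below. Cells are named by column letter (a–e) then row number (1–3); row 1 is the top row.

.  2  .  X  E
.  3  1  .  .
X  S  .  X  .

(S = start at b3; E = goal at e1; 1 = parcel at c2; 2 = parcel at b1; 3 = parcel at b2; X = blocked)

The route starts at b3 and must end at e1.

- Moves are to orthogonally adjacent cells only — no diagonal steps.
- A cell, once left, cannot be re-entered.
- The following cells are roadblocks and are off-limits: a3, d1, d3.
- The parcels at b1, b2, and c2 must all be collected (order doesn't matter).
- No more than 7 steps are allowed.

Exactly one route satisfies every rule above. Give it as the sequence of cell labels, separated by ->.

b3 -> b2 -> b1 -> c1 -> c2 -> d2 -> e2 -> e1

Any route must reach b1, b2, and c2 and still end at e1 within 7 moves, so the order of the required stops is forced.
Route from b3: 2× up (reaching b1), right to c1, down to c2, 2× right (reaching e2), up to e1 — 7 moves in all.
Check: all required cells visited; 7 ≤ 7 moves.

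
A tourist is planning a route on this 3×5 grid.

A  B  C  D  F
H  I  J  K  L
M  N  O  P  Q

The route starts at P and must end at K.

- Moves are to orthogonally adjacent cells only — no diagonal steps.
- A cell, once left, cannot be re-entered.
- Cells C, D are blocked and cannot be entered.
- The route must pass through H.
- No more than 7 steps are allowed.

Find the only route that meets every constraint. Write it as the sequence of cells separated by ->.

The 7-move cap with required stops at H leaves no slack for detours.
Route from P: 3× left (reaching M), up to H, 3× right (reaching K) — 7 moves in all.
Check: all required cells visited; 7 ≤ 7 moves.

P -> O -> N -> M -> H -> I -> J -> K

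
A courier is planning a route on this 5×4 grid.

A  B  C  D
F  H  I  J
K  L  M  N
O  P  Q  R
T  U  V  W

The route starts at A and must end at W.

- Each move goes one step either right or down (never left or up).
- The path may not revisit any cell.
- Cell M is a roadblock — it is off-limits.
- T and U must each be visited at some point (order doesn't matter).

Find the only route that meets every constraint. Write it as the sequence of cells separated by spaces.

Moves only go right or down, so the column and row indices never decrease.
Route from A: down 4 to T, right 3 to W — 7 moves in all.
Check: all required cells visited.

A F K O T U V W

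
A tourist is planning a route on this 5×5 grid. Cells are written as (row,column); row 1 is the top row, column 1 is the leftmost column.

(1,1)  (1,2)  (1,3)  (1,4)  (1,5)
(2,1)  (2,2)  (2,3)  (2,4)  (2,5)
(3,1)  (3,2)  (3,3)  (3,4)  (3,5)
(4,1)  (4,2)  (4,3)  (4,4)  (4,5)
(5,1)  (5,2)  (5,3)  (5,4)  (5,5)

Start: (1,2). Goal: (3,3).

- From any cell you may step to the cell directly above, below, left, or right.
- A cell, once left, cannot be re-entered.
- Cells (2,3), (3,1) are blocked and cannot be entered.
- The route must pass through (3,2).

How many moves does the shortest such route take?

Any route passes through (3,2) somewhere between (1,2) and (3,3). Summing Manhattan distances along the two legs ((1,2) → (3,2) → (3,3)) gives a lower bound of 2 + 1 = 3 moves.
A route of 3 moves achieves this: (1,2) → (2,2) → (3,2) → (3,3).
Since 3 matches the lower bound, it is optimal.

3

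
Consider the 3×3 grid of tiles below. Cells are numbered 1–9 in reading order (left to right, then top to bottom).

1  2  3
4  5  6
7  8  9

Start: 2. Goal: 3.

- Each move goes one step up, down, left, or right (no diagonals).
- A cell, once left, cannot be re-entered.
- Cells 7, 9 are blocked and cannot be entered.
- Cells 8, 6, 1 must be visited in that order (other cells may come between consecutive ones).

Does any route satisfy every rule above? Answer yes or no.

8 must be visited but has only one open neighbour (5), and it is neither the start nor the goal — the route would have to enter and leave through 5, re-entering it.

no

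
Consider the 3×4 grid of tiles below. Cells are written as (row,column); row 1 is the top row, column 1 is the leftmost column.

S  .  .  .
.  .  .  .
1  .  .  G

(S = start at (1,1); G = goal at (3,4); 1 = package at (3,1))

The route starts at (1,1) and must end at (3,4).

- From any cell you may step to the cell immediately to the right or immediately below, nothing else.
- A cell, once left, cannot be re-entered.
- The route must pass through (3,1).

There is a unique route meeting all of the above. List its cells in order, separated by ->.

Moves only go right or down, so the column and row indices never decrease.
Route from (1,1): down 2 to (3,1), right 3 to (3,4) — 5 moves in all.
Check: all required cells visited.

(1,1) -> (2,1) -> (3,1) -> (3,2) -> (3,3) -> (3,4)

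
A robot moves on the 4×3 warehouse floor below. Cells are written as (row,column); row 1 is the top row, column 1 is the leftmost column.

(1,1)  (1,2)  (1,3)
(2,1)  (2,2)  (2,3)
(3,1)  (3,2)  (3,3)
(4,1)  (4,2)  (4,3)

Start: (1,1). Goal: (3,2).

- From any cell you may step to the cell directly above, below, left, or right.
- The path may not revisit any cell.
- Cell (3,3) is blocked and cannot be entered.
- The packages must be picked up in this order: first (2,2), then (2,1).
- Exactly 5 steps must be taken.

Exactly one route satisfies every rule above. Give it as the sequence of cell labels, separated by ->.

The waypoints must appear in the order (2,2), (2,1), with no cell reused.
Route from (1,1): right to (1,2), down to (2,2), left to (2,1), down to (3,1), right to (3,2) — 5 moves in all.
Check: order respected ((2,2) at step 2, (2,1) at step 3); 5 moves as required.

(1,1) -> (1,2) -> (2,2) -> (2,1) -> (3,1) -> (3,2)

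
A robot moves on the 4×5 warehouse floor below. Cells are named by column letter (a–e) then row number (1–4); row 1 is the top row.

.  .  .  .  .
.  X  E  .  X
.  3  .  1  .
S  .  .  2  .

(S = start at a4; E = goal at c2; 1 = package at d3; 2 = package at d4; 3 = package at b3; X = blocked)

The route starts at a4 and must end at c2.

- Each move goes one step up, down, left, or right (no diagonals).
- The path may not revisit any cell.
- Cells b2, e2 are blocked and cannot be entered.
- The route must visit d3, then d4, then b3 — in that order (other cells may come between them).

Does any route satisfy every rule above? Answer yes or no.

One route that works: a4 → a3 → a2 → a1 → b1 → c1 → d1 → d2 → d3 → d4 → c4 → b4 → b3 → c3 → c2.

yes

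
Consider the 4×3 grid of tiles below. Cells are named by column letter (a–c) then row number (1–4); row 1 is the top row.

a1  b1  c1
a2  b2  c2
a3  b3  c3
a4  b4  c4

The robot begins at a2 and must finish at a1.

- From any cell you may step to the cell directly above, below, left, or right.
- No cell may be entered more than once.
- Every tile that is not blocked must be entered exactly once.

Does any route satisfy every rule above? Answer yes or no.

yes

One route that works: a2 → a3 → a4 → b4 → c4 → c3 → b3 → b2 → c2 → c1 → b1 → a1.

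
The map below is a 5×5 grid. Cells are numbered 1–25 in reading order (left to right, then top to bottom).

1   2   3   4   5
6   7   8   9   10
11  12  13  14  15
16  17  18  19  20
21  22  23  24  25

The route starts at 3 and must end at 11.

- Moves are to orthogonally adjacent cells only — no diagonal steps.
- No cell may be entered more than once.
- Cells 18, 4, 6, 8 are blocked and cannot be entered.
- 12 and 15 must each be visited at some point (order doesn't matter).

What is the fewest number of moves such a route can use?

14

Any route passes through 12 and 15 in some order between 3 and 11. Summing Manhattan distances along each leg and taking the cheapest ordering (3 → 15 → 12 → 11) gives a lower bound of 4 + 3 + 1 = 8 moves.
That bound ignores the blocked cells. Measuring each leg by the fewest moves that actually steer around them (3→12: 3; 12→15: 3; 15→11: 4) raises the lower bound to 10.
The shortest route satisfying every rule uses 14 moves: 3 → 2 → 7 → 12 → 13 → 14 → 15 → 20 → 25 → 24 → 23 → 22 → 17 → 16 → 11.
The bound of 10 isn't tight here; checking systematically, no route of length 10 through 13 satisfies every constraint (on a 4-connected grid the length of any start-to-goal walk has the same parity as the Manhattan bound, so only lengths 10, 12, 14, … need checking), so 14 is the minimum.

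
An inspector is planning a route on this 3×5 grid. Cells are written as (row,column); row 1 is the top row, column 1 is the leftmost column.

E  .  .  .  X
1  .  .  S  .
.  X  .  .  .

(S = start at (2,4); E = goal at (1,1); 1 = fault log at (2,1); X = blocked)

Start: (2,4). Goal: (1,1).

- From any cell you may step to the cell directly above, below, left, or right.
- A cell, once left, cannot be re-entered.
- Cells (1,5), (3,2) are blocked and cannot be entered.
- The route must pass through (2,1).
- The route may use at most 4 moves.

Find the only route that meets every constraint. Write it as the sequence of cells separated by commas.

(2,4), (2,3), (2,2), (2,1), (1,1)

The budget equals the shortest possible length, so every move has to be on a shortest route through the required cells.
Route from (2,4): left 3 to (2,1), up 1 to (1,1) — 4 moves in all.
Check: all required cells visited; 4 ≤ 4 moves.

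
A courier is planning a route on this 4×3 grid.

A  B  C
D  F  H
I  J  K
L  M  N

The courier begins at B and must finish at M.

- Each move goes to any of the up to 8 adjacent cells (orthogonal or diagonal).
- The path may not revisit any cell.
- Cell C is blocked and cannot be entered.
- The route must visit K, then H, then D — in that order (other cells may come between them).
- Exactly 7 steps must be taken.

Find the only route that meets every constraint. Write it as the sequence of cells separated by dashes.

The waypoints must appear in the order K, H, D, with no cell reused.
Route from B: down 1 to F, down-right 1 to K, up 1 to H, down-left 1 to J, up-left 1 to D, down 1 to I, down-right 1 to M — 7 moves in all.
Check: order respected (K at step 2, H at step 3, D at step 5); 7 moves as required.

B - F - K - H - J - D - I - M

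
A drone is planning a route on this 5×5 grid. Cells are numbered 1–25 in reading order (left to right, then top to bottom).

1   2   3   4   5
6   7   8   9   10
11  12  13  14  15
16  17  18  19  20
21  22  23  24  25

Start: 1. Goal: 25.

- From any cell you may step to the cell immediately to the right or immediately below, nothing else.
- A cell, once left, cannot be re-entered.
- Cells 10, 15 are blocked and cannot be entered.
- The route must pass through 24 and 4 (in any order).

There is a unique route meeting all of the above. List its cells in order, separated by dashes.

Moves only go right or down, so the column and row indices never decrease.
Route from 1: 3× right (reaching 4), 4× down (reaching 24), right to 25 — 8 moves in all.
Check: all required cells visited.

1 - 2 - 3 - 4 - 9 - 14 - 19 - 24 - 25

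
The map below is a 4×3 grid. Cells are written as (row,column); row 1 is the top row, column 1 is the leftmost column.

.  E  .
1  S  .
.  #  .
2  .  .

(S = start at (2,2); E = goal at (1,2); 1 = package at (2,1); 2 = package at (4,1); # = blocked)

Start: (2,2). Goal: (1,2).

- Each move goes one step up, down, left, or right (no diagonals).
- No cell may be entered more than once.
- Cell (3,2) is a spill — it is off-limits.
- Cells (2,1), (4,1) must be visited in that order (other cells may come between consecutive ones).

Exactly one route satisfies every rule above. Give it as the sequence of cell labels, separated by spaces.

(2,2) (2,1) (3,1) (4,1) (4,2) (4,3) (3,3) (2,3) (1,3) (1,2)

The waypoints must appear in the order (2,1), (4,1), with no cell reused.
Route from (2,2): left 1 to (2,1), down 2 to (4,1), right 2 to (4,3), up 3 to (1,3), left 1 to (1,2) — 9 moves in all.
Check: order respected (1 at step 1, 2 at step 3).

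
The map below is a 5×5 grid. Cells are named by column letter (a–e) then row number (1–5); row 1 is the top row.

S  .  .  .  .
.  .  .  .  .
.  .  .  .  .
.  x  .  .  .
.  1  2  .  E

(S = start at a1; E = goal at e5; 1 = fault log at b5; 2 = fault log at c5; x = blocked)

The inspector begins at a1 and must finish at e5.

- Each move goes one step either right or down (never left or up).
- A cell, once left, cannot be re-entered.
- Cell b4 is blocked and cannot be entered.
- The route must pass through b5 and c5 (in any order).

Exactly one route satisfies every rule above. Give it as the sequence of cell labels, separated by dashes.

Moves only go right or down, so the column and row indices never decrease.
Route from a1: 4× down (reaching a5), 4× right (reaching e5) — 8 moves in all.
Check: all required cells visited.

a1 - a2 - a3 - a4 - a5 - b5 - c5 - d5 - e5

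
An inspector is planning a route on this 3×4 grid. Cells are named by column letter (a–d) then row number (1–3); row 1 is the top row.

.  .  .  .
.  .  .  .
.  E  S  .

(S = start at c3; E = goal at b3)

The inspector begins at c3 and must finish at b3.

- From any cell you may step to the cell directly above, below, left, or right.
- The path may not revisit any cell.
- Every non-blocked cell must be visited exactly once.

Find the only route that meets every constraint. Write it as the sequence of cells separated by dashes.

c3 - d3 - d2 - d1 - c1 - c2 - b2 - b1 - a1 - a2 - a3 - b3

Need to visit all 12 open cells exactly once, starting at c3 and ending at b3.
Cell d3 has only two open neighbours (d2 and c3), so the path must pass straight through it: one of those is the cell it's entered from and the other is where it exits.
Route from c3: right 1 to d3, up 2 to d1, left 1 to c1, down 1 to c2, left 1 to b2, up 1 to b1, left 1 to a1, down 2 to a3, right 1 to b3 — 11 moves in all.
Check: all 12 open cells covered.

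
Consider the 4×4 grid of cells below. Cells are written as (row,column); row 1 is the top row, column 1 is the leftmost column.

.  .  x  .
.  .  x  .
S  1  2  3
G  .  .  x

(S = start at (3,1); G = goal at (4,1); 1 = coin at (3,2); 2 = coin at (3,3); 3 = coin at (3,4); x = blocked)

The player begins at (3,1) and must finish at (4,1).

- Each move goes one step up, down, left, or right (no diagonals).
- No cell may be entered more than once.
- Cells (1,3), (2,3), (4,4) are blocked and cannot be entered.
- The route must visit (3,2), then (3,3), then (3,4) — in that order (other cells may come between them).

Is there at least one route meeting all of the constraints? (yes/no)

no

Even ignoring the required order, no revisit-free route from (3,1) to (4,1) manages to pass through all of (3,2), (3,3), and (3,4): branching out from (3,1), every path either misses one of them or, having collected them, can no longer reach (4,1) without re-entering a cell.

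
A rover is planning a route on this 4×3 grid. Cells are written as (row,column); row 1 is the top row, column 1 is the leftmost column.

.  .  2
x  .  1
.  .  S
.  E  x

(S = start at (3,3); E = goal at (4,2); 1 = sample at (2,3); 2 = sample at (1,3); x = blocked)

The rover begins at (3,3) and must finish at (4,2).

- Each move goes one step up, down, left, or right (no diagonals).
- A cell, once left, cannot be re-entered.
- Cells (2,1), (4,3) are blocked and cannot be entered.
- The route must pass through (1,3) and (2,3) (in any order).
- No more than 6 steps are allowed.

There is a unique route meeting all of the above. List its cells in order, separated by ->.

The 6-move cap with required stops at (1,3), (2,3) leaves no slack for detours.
Route from (3,3): 2× up (reaching (1,3)), left to (1,2), 3× down (reaching (4,2)) — 6 moves in all.
Check: all required cells visited; 6 ≤ 6 moves.

(3,3) -> (2,3) -> (1,3) -> (1,2) -> (2,2) -> (3,2) -> (4,2)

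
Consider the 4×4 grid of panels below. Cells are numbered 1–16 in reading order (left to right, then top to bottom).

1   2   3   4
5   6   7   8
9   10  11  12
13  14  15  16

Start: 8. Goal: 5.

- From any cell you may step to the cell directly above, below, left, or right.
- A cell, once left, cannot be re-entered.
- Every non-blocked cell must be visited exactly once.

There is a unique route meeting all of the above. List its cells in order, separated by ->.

Need to visit all 16 open cells exactly once, starting at 8 and ending at 5.
Route from 8: up 1 to 4, left 1 to 3, down 2 to 11, right 1 to 12, down 1 to 16, left 3 to 13, up 1 to 9, right 1 to 10, up 2 to 2, left 1 to 1, down 1 to 5 — 15 moves in all.
Check: all 16 open cells covered.

8 -> 4 -> 3 -> 7 -> 11 -> 12 -> 16 -> 15 -> 14 -> 13 -> 9 -> 10 -> 6 -> 2 -> 1 -> 5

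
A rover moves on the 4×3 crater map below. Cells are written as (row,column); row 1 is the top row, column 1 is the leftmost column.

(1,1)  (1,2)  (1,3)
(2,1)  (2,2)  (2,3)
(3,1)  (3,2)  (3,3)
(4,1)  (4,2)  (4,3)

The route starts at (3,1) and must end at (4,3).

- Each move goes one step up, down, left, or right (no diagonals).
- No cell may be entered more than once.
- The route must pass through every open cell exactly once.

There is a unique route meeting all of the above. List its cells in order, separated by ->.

Need to visit all 12 open cells exactly once, starting at (3,1) and ending at (4,3).
Cell (1,1) has only two open neighbours ((2,1) and (1,2)), so the path must pass straight through it: one of those is the cell it's entered from and the other is where it exits.
Route from (3,1): down to (4,1), right to (4,2), 2× up (reaching (2,2)), left to (2,1), up to (1,1), 2× right (reaching (1,3)), 3× down (reaching (4,3)) — 11 moves in all.
Check: all 12 open cells covered.

(3,1) -> (4,1) -> (4,2) -> (3,2) -> (2,2) -> (2,1) -> (1,1) -> (1,2) -> (1,3) -> (2,3) -> (3,3) -> (4,3)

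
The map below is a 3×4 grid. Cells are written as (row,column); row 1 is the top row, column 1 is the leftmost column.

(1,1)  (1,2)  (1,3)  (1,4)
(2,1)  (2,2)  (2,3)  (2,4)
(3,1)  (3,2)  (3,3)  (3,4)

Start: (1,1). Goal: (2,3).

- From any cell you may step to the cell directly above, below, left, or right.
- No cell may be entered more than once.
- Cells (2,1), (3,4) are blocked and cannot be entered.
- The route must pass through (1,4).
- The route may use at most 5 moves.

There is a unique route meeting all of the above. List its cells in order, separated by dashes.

(1,1) - (1,2) - (1,3) - (1,4) - (2,4) - (2,3)

The 5-move cap with required stops at (1,4) leaves no slack for detours.
Route from (1,1): 3× right (reaching (1,4)), down to (2,4), left to (2,3) — 5 moves in all.
Check: all required cells visited; 5 ≤ 5 moves.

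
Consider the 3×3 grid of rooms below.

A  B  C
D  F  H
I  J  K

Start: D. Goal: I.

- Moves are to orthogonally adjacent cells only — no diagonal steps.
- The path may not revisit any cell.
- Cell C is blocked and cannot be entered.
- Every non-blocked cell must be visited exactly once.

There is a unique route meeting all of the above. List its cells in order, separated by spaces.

D A B F H K J I

Need to visit all 8 open cells exactly once, starting at D and ending at I.
Cell B has only two open neighbours (F and A), so the path must pass straight through it: one of those is the cell it's entered from and the other is where it exits.
Route from D: up 1 to A, right 1 to B, down 1 to F, right 1 to H, down 1 to K, left 2 to I — 7 moves in all.
Check: all 8 open cells covered.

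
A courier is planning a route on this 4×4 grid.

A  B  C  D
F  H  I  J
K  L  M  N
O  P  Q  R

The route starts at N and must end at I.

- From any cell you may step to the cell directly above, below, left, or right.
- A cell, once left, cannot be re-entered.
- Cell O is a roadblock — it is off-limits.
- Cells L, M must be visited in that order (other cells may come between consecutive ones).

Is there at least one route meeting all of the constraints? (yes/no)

yes

One route that works: N → R → Q → P → L → M → I.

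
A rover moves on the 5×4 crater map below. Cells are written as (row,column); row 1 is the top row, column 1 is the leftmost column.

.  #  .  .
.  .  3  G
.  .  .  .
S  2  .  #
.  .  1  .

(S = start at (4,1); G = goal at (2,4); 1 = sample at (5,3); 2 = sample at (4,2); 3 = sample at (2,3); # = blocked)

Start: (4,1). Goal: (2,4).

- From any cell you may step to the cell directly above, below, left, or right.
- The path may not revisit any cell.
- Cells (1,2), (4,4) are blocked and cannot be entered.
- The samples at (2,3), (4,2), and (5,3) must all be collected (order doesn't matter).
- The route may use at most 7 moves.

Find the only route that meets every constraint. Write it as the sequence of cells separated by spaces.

(4,1) (4,2) (5,2) (5,3) (4,3) (3,3) (2,3) (2,4)

Any route must reach (2,3), (4,2), and (5,3) and still end at (2,4) within 7 moves, so the order of the required stops is forced.
Route from (4,1): right 1 to (4,2), down 1 to (5,2), right 1 to (5,3), up 3 to (2,3), right 1 to (2,4) — 7 moves in all.
Check: all required cells visited; 7 ≤ 7 moves.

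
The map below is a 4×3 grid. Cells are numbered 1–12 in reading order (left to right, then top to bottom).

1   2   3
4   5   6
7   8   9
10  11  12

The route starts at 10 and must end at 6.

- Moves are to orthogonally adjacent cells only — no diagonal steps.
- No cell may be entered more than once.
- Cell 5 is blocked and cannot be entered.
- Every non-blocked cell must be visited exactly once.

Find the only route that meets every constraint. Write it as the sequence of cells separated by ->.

Need to visit all 11 open cells exactly once, starting at 10 and ending at 6.
Cell 1 has only two open neighbours (4 and 2), so the path must pass straight through it: one of those is the cell it's entered from and the other is where it exits.
Route from 10: 2× right (reaching 12), up to 9, 2× left (reaching 7), 2× up (reaching 1), 2× right (reaching 3), down to 6 — 10 moves in all.
Check: all 11 open cells covered.

10 -> 11 -> 12 -> 9 -> 8 -> 7 -> 4 -> 1 -> 2 -> 3 -> 6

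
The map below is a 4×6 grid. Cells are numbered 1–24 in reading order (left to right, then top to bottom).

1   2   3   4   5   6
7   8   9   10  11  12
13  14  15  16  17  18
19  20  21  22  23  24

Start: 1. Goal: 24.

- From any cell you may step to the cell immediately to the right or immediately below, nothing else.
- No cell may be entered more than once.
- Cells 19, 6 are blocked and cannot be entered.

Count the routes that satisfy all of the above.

A right/down-only route from 1 to 24 makes exactly 3 down-moves and 5 right-moves in some order.
With no other constraints that would be C(8,3) = 56 routes.
Subtract routes through each blocked cell (inclusion–exclusion for overlaps): − through 6: 1 − through 19: 1 → 54.
That gives 54 routes.

54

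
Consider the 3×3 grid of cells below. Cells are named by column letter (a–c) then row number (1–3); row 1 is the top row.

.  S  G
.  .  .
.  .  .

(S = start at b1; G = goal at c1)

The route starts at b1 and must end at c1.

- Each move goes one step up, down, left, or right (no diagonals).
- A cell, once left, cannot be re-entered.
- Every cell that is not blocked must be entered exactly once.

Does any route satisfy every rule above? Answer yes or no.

no

Colour the cells like a checkerboard: each orthogonal step flips colour, so a Hamiltonian route alternates colours. Here there are 5 cells of one colour and 4 of the other, with start on the opposite colour to the goal — the counts and endpoints can't be arranged into an alternating sequence of length 9, so no Hamiltonian route exists.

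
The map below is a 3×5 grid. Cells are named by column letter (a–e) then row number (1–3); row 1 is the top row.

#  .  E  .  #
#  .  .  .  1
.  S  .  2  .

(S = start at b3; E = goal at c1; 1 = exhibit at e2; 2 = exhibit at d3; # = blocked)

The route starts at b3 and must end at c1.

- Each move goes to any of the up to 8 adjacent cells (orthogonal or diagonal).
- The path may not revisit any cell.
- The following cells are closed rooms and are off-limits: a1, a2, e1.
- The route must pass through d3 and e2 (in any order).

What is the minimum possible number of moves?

5

Any route passes through d3 and e2 in some order between b3 and c1. Summing Chebyshev distances along each leg and taking the cheapest ordering (b3 → d3 → e2 → c1) gives a lower bound of 2 + 1 + 2 = 5 moves.
A route of 5 moves achieves this: b3 → c2 → d3 → e2 → d1 → c1.
Since 5 matches the lower bound, it is optimal.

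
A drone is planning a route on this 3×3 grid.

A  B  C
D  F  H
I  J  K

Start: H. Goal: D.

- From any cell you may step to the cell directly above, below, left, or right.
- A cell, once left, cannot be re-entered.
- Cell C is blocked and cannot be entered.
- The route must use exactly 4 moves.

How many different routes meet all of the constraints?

4

Need simple routes of exactly 4 moves from H to D (Manhattan distance 2, so 1 moves are spent on a detour and 1 undoing it).
Enumerating: H K J F D | H K J I D | H F B A D | H F J I D.
That gives 4 routes.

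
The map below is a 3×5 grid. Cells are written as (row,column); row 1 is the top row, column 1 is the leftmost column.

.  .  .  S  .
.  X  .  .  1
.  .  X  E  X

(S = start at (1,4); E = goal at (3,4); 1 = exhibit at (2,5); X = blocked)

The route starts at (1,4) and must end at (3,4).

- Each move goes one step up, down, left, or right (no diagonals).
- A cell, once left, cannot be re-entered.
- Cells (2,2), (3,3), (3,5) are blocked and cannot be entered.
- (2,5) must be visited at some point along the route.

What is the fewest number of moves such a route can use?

4

Any route passes through (2,5) somewhere between (1,4) and (3,4). Summing Manhattan distances along the two legs ((1,4) → (2,5) → (3,4)) gives a lower bound of 2 + 2 = 4 moves.
A route of 4 moves achieves this: (1,4) → (1,5) → (2,5) → (2,4) → (3,4).
Since 4 matches the lower bound, it is optimal.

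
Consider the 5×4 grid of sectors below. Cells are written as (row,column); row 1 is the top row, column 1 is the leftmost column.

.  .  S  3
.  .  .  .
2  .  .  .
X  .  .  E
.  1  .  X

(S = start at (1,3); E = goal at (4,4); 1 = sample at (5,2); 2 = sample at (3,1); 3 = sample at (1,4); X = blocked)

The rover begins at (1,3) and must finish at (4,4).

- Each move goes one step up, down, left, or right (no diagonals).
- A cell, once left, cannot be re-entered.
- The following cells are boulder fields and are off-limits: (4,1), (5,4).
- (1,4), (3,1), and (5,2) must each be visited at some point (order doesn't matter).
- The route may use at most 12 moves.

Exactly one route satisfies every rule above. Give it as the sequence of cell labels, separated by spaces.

(1,3) (1,4) (2,4) (2,3) (2,2) (2,1) (3,1) (3,2) (4,2) (5,2) (5,3) (4,3) (4,4)

The budget equals the shortest possible length, so every move has to be on a shortest route through the required cells.
Route from (1,3): right 1 to (1,4), down 1 to (2,4), left 3 to (2,1), down 1 to (3,1), right 1 to (3,2), down 2 to (5,2), right 1 to (5,3), up 1 to (4,3), right 1 to (4,4) — 12 moves in all.
Check: all required cells visited; 12 ≤ 12 moves.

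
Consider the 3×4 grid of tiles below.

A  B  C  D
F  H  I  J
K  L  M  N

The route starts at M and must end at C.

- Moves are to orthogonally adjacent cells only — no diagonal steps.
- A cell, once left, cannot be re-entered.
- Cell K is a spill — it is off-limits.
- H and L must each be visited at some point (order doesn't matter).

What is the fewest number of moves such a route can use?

4

Any route passes through H and L in some order between M and C. Summing Manhattan distances along each leg and taking the cheapest ordering (M → L → H → C) gives a lower bound of 1 + 1 + 2 = 4 moves.
A route of 4 moves achieves this: M → L → H → B → C.
Since 4 matches the lower bound, it is optimal.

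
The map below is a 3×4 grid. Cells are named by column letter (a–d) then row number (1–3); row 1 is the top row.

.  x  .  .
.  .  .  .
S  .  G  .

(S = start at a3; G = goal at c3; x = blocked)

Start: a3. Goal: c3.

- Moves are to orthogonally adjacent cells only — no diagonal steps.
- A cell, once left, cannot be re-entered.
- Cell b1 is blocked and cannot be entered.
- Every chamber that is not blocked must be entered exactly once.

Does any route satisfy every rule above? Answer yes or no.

no

Cell a1 has only one open neighbour but is neither the start nor the goal, so a Hamiltonian route would have to both enter and leave it through the same neighbour — impossible without revisiting.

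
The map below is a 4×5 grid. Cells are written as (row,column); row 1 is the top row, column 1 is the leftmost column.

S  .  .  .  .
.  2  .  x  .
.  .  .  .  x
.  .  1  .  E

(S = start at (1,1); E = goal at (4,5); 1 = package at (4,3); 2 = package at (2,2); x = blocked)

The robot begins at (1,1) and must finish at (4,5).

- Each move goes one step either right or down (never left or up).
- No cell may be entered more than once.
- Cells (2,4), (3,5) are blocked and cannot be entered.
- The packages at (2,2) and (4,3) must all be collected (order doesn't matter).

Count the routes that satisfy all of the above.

A right/down-only route from (1,1) to (4,5) makes exactly 3 down-moves and 4 right-moves in some order.
With no other constraints that would be C(7,3) = 35 routes.
A monotone route can only reach the required cells in the order (2,2), (4,3), so split there and multiply the segment counts (each segment already excludes blocked cells): (1,1)→(2,2): 2; (2,2)→(4,3): 3; (4,3)→(4,5): 1; product = 6.
That gives 6 routes.

6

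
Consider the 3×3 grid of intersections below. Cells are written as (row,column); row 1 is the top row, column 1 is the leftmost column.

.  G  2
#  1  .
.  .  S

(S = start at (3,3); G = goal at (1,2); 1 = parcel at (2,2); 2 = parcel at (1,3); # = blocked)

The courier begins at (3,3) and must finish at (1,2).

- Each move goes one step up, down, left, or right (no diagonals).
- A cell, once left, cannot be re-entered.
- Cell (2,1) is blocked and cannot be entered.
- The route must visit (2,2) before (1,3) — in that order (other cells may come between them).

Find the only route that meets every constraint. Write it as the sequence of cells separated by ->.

(3,3) -> (3,2) -> (2,2) -> (2,3) -> (1,3) -> (1,2)

The waypoints must appear in the order (2,2), (1,3), with no cell reused.
Route from (3,3): left to (3,2), up to (2,2), right to (2,3), up to (1,3), left to (1,2) — 5 moves in all.
Check: order respected (1 at step 2, 2 at step 4).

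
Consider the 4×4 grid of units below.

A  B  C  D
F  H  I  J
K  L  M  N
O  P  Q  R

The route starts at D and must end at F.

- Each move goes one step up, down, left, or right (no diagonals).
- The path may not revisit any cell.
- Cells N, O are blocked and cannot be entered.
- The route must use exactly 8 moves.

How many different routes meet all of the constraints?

Need simple routes of exactly 8 moves from D to F (Manhattan distance 4, so 2 moves are spent on a detour and 2 undoing it).
Enumerating: D J I C B H L K F | D J I M Q P L H F | D J I M Q P L K F | D J I M L H B A F | D C I M Q P L H F | D C I M Q P L K F | D C I M L H B A F | D C B H I M L K F.
That gives 8 routes.

8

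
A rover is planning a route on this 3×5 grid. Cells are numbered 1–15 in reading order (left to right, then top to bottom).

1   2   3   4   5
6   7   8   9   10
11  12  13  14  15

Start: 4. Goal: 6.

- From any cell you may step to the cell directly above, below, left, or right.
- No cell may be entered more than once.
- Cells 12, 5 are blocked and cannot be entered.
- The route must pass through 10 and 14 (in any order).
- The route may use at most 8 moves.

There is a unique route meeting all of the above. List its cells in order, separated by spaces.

The 8-move cap with required stops at 10, 14 leaves no slack for detours.
Route from 4: down to 9, right to 10, down to 15, 2× left (reaching 13), up to 8, 2× left (reaching 6) — 8 moves in all.
Check: all required cells visited; 8 ≤ 8 moves.

4 9 10 15 14 13 8 7 6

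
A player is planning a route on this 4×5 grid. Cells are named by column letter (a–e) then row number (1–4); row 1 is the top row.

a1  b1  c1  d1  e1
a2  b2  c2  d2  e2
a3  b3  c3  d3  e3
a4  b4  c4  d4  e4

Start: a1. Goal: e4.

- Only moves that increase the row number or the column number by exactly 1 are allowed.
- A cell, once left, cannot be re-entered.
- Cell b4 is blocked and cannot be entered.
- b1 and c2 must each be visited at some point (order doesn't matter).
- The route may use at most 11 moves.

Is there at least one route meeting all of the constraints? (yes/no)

One route that works: a1 → b1 → b2 → c2 → c3 → c4 → d4 → e4.

yes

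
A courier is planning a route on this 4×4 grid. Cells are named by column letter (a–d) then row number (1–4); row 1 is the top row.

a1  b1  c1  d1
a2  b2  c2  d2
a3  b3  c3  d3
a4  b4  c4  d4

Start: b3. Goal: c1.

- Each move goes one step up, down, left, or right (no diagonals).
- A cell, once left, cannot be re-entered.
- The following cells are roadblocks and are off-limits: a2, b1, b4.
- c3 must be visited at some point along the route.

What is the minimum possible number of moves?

3

Any route passes through c3 somewhere between b3 and c1. Summing Manhattan distances along the two legs (b3 → c3 → c1) gives a lower bound of 1 + 2 = 3 moves.
A route of 3 moves achieves this: b3 → c3 → c2 → c1.
Since 3 matches the lower bound, it is optimal.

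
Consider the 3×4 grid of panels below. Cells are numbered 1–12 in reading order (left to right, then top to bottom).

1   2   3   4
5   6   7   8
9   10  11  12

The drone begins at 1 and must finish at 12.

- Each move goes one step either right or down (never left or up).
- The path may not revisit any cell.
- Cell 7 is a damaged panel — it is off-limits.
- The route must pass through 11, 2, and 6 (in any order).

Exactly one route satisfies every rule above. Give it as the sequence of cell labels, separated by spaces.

1 2 6 10 11 12

Moves only go right or down, so the column and row indices never decrease.
Route from 1: right 1 to 2, down 2 to 10, right 2 to 12 — 5 moves in all.
Check: all required cells visited.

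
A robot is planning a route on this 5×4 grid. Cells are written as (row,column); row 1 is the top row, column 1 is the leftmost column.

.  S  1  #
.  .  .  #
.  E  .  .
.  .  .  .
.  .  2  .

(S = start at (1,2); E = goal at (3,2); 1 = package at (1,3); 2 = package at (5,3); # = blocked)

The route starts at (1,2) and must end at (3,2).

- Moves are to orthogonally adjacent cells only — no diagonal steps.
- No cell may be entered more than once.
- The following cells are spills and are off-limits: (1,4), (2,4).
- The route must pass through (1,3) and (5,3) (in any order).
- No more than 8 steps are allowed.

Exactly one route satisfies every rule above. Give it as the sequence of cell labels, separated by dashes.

The budget equals the shortest possible length, so every move has to be on a shortest route through the required cells.
Route from (1,2): right 1 to (1,3), down 4 to (5,3), left 1 to (5,2), up 2 to (3,2) — 8 moves in all.
Check: all required cells visited; 8 ≤ 8 moves.

(1,2) - (1,3) - (2,3) - (3,3) - (4,3) - (5,3) - (5,2) - (4,2) - (3,2)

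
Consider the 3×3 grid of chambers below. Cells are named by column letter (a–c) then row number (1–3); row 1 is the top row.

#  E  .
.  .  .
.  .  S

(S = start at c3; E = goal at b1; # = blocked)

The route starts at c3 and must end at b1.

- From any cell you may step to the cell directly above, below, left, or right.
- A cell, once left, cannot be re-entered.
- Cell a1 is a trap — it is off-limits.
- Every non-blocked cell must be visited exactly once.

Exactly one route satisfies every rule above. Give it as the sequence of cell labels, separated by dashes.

Need to visit all 8 open cells exactly once, starting at c3 and ending at b1.
Cell c1 has only two open neighbours (c2 and b1), so the path must pass straight through it: one of those is the cell it's entered from and the other is where it exits.
Route from c3: 2× left (reaching a3), up to a2, 2× right (reaching c2), up to c1, left to b1 — 7 moves in all.
Check: all 8 open cells covered.

c3 - b3 - a3 - a2 - b2 - c2 - c1 - b1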